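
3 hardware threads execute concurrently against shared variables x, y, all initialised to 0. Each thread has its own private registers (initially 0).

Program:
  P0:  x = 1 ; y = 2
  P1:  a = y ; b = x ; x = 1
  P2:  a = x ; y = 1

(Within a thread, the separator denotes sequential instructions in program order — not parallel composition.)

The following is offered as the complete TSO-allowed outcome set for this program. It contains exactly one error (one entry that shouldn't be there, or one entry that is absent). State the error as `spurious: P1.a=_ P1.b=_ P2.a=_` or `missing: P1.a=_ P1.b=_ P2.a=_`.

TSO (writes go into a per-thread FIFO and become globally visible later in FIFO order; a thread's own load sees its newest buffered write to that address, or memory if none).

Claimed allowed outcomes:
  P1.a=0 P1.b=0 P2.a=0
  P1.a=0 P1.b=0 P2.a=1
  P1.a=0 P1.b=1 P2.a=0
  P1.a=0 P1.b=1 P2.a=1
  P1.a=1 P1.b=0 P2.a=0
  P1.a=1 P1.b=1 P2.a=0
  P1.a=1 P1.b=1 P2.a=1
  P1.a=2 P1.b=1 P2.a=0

missing: P1.a=2 P1.b=1 P2.a=1

outcome vector order: (P1.a,P1.b,P2.a)
[TSO] allowed = {0/0/0 0/0/1 0/1/0 0/1/1 1/0/0 1/1/0 1/1/1 2/1/0 2/1/1}
TSO∖claimed = {2/1/1}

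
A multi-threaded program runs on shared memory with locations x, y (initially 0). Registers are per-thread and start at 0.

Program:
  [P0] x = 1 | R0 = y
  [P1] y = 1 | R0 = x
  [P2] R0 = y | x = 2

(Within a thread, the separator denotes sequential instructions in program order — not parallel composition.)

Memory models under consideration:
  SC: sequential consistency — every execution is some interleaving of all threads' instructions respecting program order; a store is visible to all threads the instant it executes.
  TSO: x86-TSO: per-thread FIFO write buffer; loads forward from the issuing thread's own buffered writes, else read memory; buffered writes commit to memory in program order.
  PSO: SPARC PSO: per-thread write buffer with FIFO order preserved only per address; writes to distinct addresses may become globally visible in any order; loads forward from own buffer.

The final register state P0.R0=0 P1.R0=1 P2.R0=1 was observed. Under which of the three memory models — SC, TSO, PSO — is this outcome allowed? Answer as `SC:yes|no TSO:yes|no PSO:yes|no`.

outcome vector order: (P0.R0,P1.R0,P2.R0)
SC: 10 outcomes — {<0 1 0>, <0 1 1>, <0 2 0>, <0 2 1>, <1 0 0>, <1 0 1>, <1 1 0>, <1 1 1>, <1 2 0>, <1 2 1>}
TSO: 12 outcomes — {<0 0 0>, <0 0 1>, <0 1 0>, <0 1 1>, <0 2 0>, <0 2 1>, <1 0 0>, <1 0 1>, <1 1 0>, <1 1 1>, <1 2 0>, <1 2 1>}
PSO: 12 outcomes — {<0 0 0>, <0 0 1>, <0 1 0>, <0 1 1>, <0 2 0>, <0 2 1>, <1 0 0>, <1 0 1>, <1 1 0>, <1 1 1>, <1 2 0>, <1 2 1>}
target <0 1 1> ∈ {SC,TSO,PSO}

SC:yes TSO:yes PSO:yes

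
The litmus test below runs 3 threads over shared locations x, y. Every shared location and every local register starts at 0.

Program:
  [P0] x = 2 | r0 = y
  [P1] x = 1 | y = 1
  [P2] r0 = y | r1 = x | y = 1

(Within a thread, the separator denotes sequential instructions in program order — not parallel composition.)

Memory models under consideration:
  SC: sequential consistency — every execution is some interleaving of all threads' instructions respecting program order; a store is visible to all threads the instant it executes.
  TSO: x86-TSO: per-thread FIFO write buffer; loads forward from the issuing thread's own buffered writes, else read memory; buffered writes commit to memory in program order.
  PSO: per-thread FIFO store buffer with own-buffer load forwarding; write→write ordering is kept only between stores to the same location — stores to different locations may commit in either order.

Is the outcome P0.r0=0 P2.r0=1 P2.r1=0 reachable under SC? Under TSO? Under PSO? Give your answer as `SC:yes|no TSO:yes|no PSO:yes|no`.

SC:no TSO:no PSO:yes

outcome vector order: (P0.r0,P2.r0,P2.r1)
under SC → 000 001 002 011 012 100 101 102 111 112
under TSO → 000 001 002 011 012 100 101 102 111 112
under PSO → 000 001 002 010 011 012 100 101 102 110 111 112
target 010 ∈ {PSO}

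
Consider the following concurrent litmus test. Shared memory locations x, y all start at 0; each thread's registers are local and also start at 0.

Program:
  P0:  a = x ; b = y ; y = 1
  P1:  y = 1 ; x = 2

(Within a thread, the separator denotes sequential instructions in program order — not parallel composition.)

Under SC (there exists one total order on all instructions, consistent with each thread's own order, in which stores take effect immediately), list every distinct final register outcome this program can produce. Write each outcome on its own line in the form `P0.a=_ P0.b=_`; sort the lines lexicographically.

P0.a=0 P0.b=0
P0.a=0 P0.b=1
P0.a=2 P0.b=1

outcome vector order: (P0.a,P0.b)
|SC outcomes| = 3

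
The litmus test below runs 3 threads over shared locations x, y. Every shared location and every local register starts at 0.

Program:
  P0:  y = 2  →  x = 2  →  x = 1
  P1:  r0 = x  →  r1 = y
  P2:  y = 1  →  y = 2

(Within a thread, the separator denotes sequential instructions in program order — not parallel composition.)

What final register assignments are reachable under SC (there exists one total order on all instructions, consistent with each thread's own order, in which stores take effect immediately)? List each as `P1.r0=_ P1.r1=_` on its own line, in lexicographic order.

outcome vector order: (P1.r0,P1.r1)
|SC outcomes| = 7

P1.r0=0 P1.r1=0
P1.r0=0 P1.r1=1
P1.r0=0 P1.r1=2
P1.r0=1 P1.r1=1
P1.r0=1 P1.r1=2
P1.r0=2 P1.r1=1
P1.r0=2 P1.r1=2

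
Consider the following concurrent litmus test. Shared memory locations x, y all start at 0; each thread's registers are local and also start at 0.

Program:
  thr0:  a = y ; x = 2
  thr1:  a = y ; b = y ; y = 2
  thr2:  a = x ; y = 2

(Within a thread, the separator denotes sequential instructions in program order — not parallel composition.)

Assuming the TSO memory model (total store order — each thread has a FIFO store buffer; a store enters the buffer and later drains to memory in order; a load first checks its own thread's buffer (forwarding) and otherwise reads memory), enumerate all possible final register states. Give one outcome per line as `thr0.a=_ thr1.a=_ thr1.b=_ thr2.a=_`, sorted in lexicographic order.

outcome vector order: (thr0.a,thr1.a,thr1.b,thr2.a)
|TSO outcomes| = 10

thr0.a=0 thr1.a=0 thr1.b=0 thr2.a=0
thr0.a=0 thr1.a=0 thr1.b=0 thr2.a=2
thr0.a=0 thr1.a=0 thr1.b=2 thr2.a=0
thr0.a=0 thr1.a=0 thr1.b=2 thr2.a=2
thr0.a=0 thr1.a=2 thr1.b=2 thr2.a=0
thr0.a=0 thr1.a=2 thr1.b=2 thr2.a=2
thr0.a=2 thr1.a=0 thr1.b=0 thr2.a=0
thr0.a=2 thr1.a=0 thr1.b=0 thr2.a=2
thr0.a=2 thr1.a=0 thr1.b=2 thr2.a=0
thr0.a=2 thr1.a=2 thr1.b=2 thr2.a=0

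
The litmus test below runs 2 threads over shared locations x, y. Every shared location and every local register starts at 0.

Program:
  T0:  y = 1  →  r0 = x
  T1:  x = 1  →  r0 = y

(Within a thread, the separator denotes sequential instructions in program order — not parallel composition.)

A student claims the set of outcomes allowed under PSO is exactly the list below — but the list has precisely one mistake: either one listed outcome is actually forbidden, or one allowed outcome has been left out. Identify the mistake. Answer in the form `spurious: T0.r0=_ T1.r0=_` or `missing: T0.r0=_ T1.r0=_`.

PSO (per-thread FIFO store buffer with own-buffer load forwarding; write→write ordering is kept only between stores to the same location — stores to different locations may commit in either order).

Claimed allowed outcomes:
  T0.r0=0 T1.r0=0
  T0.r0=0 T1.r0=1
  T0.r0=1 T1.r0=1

missing: T0.r0=1 T1.r0=0

outcome vector order: (T0.r0,T1.r0)
PSO (4): (0,0) (0,1) (1,0) (1,1)
PSO∖claimed = {(1,0)}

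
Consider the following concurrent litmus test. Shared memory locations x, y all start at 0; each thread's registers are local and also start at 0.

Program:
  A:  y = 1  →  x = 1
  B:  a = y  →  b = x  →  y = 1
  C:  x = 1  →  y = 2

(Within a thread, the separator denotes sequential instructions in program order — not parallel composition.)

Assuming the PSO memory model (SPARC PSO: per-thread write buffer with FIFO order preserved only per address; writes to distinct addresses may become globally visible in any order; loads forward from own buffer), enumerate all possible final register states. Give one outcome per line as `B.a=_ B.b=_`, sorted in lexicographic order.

B.a=0 B.b=0
B.a=0 B.b=1
B.a=1 B.b=0
B.a=1 B.b=1
B.a=2 B.b=0
B.a=2 B.b=1

outcome vector order: (B.a,B.b)
|PSO outcomes| = 6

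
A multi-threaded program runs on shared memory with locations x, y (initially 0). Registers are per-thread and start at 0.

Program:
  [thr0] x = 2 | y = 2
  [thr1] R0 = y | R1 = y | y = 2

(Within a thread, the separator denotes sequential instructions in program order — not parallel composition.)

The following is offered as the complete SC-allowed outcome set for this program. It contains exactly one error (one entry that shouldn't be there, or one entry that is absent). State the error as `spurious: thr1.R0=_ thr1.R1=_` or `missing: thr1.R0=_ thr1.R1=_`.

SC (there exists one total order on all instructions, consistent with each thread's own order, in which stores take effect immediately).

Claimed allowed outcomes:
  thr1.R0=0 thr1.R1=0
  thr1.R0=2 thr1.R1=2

outcome vector order: (thr1.R0,thr1.R1)
SC: 3 outcomes — {0/0, 0/2, 2/2}
SC∖claimed = {0/2}

missing: thr1.R0=0 thr1.R1=2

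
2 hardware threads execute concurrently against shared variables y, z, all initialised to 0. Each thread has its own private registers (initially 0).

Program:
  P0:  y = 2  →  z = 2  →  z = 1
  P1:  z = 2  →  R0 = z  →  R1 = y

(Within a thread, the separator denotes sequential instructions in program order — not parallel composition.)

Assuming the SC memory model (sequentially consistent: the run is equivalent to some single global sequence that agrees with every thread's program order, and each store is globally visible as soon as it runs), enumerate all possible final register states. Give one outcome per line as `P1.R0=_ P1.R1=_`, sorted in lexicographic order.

outcome vector order: (P1.R0,P1.R1)
|SC outcomes| = 3

P1.R0=1 P1.R1=2
P1.R0=2 P1.R1=0
P1.R0=2 P1.R1=2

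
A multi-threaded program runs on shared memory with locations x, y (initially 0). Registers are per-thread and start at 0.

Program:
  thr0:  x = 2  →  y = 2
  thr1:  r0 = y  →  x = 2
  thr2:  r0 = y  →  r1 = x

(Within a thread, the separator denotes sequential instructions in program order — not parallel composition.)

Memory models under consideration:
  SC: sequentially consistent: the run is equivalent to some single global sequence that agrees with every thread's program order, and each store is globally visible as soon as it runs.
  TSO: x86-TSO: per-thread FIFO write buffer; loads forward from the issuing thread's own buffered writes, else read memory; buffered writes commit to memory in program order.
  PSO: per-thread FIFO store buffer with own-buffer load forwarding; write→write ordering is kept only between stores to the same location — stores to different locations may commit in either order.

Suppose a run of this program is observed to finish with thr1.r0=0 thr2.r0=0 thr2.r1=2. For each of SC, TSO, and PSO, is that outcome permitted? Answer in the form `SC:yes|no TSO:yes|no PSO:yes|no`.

outcome vector order: (thr1.r0,thr2.r0,thr2.r1)
SC (6): 000; 002; 022; 200; 202; 222
TSO (6): 000; 002; 022; 200; 202; 222
PSO (8): 000; 002; 020; 022; 200; 202; 220; 222
target 002 ∈ {SC,TSO,PSO}

SC:yes TSO:yes PSO:yes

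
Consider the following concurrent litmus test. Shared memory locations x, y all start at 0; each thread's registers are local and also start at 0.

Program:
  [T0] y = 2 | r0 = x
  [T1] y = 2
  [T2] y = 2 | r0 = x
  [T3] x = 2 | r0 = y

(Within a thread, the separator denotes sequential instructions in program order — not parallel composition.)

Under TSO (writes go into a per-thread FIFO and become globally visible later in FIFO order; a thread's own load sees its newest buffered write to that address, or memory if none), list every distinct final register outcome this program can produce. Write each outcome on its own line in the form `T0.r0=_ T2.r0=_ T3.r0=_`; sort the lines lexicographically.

outcome vector order: (T0.r0,T2.r0,T3.r0)
|TSO outcomes| = 8

T0.r0=0 T2.r0=0 T3.r0=0
T0.r0=0 T2.r0=0 T3.r0=2
T0.r0=0 T2.r0=2 T3.r0=0
T0.r0=0 T2.r0=2 T3.r0=2
T0.r0=2 T2.r0=0 T3.r0=0
T0.r0=2 T2.r0=0 T3.r0=2
T0.r0=2 T2.r0=2 T3.r0=0
T0.r0=2 T2.r0=2 T3.r0=2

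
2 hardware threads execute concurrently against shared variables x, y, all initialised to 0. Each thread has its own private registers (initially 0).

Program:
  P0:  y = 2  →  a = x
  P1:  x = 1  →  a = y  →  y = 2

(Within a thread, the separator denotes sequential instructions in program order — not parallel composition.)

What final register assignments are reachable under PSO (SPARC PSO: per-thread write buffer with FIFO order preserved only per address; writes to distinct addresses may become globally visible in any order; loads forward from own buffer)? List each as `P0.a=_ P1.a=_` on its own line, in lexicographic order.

P0.a=0 P1.a=0
P0.a=0 P1.a=2
P0.a=1 P1.a=0
P0.a=1 P1.a=2

outcome vector order: (P0.a,P1.a)
|PSO outcomes| = 4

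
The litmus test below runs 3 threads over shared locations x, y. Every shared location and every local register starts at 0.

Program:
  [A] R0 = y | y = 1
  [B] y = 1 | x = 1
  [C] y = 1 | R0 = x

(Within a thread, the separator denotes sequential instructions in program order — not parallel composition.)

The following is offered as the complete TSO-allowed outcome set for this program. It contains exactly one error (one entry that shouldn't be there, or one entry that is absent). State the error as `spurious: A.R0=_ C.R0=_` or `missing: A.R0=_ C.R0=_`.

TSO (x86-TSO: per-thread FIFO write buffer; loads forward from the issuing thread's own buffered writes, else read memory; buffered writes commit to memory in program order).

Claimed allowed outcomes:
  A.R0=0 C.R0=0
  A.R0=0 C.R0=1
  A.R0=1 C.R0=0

outcome vector order: (A.R0,C.R0)
TSO (4): <0 0>, <0 1>, <1 0>, <1 1>
TSO∖claimed = {<1 1>}

missing: A.R0=1 C.R0=1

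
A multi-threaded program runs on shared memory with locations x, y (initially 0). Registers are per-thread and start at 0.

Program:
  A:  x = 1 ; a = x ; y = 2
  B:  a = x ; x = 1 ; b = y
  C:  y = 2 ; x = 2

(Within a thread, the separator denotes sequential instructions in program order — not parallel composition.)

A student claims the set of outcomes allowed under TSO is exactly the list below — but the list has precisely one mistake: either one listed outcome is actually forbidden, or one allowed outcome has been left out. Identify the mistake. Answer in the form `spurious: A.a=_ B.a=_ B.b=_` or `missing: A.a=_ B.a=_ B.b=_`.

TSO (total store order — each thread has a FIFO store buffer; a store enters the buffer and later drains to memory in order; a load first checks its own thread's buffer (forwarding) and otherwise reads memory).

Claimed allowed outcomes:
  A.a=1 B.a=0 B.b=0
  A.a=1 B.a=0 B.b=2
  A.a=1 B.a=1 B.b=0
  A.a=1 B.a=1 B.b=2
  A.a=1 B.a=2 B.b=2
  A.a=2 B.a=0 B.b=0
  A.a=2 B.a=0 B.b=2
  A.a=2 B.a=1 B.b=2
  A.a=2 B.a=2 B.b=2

missing: A.a=2 B.a=1 B.b=0

outcome vector order: (A.a,B.a,B.b)
TSO (10): <1 0 0>, <1 0 2>, <1 1 0>, <1 1 2>, <1 2 2>, <2 0 0>, <2 0 2>, <2 1 0>, <2 1 2>, <2 2 2>
TSO∖claimed = {<2 1 0>}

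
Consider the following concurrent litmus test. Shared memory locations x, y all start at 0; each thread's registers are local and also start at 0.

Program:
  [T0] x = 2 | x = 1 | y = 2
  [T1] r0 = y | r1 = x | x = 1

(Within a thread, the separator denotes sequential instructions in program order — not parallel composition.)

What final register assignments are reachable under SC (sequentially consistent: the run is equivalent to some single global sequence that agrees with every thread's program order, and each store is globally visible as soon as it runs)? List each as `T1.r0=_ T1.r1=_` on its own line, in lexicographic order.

outcome vector order: (T1.r0,T1.r1)
|SC outcomes| = 4

T1.r0=0 T1.r1=0
T1.r0=0 T1.r1=1
T1.r0=0 T1.r1=2
T1.r0=2 T1.r1=1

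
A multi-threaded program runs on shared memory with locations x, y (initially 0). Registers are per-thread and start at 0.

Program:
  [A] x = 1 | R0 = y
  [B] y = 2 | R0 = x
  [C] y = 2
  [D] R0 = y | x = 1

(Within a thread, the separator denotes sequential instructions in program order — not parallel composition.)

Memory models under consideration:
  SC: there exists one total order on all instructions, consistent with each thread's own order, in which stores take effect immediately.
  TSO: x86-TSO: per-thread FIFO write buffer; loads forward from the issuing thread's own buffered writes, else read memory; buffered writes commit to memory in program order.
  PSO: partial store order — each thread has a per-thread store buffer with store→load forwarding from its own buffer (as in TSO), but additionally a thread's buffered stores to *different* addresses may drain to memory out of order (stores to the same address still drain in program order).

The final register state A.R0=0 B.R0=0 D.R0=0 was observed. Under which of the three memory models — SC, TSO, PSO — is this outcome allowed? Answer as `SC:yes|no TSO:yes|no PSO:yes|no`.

SC:no TSO:yes PSO:yes

outcome vector order: (A.R0,B.R0,D.R0)
[SC] allowed = {(0,1,0) (0,1,2) (2,0,0) (2,0,2) (2,1,0) (2,1,2)}
[TSO] allowed = {(0,0,0) (0,0,2) (0,1,0) (0,1,2) (2,0,0) (2,0,2) (2,1,0) (2,1,2)}
[PSO] allowed = {(0,0,0) (0,0,2) (0,1,0) (0,1,2) (2,0,0) (2,0,2) (2,1,0) (2,1,2)}
target (0,0,0) ∈ {TSO,PSO}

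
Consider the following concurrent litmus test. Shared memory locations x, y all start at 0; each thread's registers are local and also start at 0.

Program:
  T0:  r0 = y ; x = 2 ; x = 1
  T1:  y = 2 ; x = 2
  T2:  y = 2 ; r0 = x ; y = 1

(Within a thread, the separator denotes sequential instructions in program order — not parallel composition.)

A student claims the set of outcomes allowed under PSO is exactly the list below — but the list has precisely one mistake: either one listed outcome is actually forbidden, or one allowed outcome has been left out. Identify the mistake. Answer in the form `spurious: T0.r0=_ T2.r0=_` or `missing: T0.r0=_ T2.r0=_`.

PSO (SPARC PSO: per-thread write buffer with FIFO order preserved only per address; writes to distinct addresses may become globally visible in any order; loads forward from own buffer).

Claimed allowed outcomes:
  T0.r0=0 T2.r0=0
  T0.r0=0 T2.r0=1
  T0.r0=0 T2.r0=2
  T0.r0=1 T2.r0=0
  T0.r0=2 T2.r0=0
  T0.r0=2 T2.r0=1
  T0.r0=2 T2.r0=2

outcome vector order: (T0.r0,T2.r0)
PSO: 8 outcomes — {00 01 02 10 12 20 21 22}
PSO∖claimed = {12}

missing: T0.r0=1 T2.r0=2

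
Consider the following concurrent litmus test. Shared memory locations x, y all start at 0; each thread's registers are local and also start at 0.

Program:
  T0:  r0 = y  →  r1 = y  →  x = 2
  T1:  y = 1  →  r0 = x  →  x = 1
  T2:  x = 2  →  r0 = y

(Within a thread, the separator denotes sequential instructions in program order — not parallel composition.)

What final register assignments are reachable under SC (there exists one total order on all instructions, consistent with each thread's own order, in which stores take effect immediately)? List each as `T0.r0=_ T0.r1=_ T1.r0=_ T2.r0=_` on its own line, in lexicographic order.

T0.r0=0 T0.r1=0 T1.r0=0 T2.r0=1
T0.r0=0 T0.r1=0 T1.r0=2 T2.r0=0
T0.r0=0 T0.r1=0 T1.r0=2 T2.r0=1
T0.r0=0 T0.r1=1 T1.r0=0 T2.r0=1
T0.r0=0 T0.r1=1 T1.r0=2 T2.r0=0
T0.r0=0 T0.r1=1 T1.r0=2 T2.r0=1
T0.r0=1 T0.r1=1 T1.r0=0 T2.r0=1
T0.r0=1 T0.r1=1 T1.r0=2 T2.r0=0
T0.r0=1 T0.r1=1 T1.r0=2 T2.r0=1

outcome vector order: (T0.r0,T0.r1,T1.r0,T2.r0)
|SC outcomes| = 9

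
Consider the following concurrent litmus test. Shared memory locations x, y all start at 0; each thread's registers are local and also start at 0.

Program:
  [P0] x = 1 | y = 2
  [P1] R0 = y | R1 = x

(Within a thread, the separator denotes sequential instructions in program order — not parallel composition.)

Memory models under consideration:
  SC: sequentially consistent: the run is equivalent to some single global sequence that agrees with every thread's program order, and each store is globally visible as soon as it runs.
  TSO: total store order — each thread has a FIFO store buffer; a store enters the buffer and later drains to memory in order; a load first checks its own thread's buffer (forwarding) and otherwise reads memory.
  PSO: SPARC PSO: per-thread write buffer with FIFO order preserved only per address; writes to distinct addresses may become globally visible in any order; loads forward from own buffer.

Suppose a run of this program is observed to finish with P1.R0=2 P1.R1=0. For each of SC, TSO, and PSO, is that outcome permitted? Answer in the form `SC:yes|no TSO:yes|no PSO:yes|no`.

outcome vector order: (P1.R0,P1.R1)
under SC → 00 01 21
under TSO → 00 01 21
under PSO → 00 01 20 21
target 20 ∈ {PSO}

SC:no TSO:no PSO:yes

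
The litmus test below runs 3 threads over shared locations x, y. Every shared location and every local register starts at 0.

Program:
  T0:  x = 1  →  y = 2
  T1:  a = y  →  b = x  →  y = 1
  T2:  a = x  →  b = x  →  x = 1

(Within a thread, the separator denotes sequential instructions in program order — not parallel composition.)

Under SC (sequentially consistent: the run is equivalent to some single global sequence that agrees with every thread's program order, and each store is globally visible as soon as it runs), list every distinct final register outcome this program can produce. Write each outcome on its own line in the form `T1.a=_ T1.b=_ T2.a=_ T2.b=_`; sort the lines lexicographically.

outcome vector order: (T1.a,T1.b,T2.a,T2.b)
|SC outcomes| = 9

T1.a=0 T1.b=0 T2.a=0 T2.b=0
T1.a=0 T1.b=0 T2.a=0 T2.b=1
T1.a=0 T1.b=0 T2.a=1 T2.b=1
T1.a=0 T1.b=1 T2.a=0 T2.b=0
T1.a=0 T1.b=1 T2.a=0 T2.b=1
T1.a=0 T1.b=1 T2.a=1 T2.b=1
T1.a=2 T1.b=1 T2.a=0 T2.b=0
T1.a=2 T1.b=1 T2.a=0 T2.b=1
T1.a=2 T1.b=1 T2.a=1 T2.b=1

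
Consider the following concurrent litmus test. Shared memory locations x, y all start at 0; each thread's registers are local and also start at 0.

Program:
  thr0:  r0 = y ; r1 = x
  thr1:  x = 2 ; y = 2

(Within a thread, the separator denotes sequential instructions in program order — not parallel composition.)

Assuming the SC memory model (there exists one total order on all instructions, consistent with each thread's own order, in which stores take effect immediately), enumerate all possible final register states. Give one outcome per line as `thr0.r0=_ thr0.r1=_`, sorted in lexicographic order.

thr0.r0=0 thr0.r1=0
thr0.r0=0 thr0.r1=2
thr0.r0=2 thr0.r1=2

outcome vector order: (thr0.r0,thr0.r1)
|SC outcomes| = 3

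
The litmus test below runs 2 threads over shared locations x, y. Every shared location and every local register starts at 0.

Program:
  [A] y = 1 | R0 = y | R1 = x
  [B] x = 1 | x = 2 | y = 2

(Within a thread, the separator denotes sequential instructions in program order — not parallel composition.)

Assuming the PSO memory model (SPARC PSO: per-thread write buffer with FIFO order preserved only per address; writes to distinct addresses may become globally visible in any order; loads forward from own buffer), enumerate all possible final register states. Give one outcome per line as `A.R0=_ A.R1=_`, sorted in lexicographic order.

outcome vector order: (A.R0,A.R1)
|PSO outcomes| = 6

A.R0=1 A.R1=0
A.R0=1 A.R1=1
A.R0=1 A.R1=2
A.R0=2 A.R1=0
A.R0=2 A.R1=1
A.R0=2 A.R1=2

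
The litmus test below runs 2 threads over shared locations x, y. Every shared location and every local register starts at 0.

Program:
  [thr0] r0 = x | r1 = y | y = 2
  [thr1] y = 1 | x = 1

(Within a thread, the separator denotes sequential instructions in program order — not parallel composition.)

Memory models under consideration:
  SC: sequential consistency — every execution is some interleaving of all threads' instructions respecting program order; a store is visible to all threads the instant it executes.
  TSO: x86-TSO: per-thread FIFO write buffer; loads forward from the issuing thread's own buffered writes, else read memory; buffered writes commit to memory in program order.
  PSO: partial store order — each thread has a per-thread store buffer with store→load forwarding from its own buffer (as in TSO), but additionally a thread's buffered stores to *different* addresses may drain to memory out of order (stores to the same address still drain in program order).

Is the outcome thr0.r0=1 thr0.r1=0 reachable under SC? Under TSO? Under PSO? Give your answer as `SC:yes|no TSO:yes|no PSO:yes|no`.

outcome vector order: (thr0.r0,thr0.r1)
under SC → 00 01 11
under TSO → 00 01 11
under PSO → 00 01 10 11
target 10 ∈ {PSO}

SC:no TSO:no PSO:yes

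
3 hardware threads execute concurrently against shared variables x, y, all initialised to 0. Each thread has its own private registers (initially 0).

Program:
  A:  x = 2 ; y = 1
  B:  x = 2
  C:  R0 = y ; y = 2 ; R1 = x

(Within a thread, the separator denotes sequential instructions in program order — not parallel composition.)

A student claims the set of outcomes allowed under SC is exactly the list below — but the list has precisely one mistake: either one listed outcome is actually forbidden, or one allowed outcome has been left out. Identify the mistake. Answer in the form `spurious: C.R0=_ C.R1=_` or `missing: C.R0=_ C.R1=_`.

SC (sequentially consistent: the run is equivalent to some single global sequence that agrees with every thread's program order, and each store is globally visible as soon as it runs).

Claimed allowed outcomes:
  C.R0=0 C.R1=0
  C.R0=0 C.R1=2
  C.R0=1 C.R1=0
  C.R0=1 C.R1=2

outcome vector order: (C.R0,C.R1)
SC: 3 outcomes — {<0 0>, <0 2>, <1 2>}
claimed∖SC = {<1 0>}

spurious: C.R0=1 C.R1=0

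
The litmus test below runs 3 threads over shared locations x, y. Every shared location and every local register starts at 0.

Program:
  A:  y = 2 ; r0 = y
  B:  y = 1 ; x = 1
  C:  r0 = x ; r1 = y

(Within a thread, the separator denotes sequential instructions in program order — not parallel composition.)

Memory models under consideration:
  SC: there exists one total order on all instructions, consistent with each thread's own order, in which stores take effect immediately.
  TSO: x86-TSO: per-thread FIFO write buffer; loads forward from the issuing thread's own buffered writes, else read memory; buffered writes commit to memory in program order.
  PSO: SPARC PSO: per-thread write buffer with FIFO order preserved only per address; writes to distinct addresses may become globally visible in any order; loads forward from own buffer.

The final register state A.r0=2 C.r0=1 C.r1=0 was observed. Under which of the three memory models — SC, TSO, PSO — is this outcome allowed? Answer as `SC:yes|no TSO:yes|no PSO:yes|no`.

SC:no TSO:no PSO:yes

outcome vector order: (A.r0,C.r0,C.r1)
SC (9): (1,0,0) (1,0,1) (1,0,2) (1,1,1) (2,0,0) (2,0,1) (2,0,2) (2,1,1) (2,1,2)
TSO (9): (1,0,0) (1,0,1) (1,0,2) (1,1,1) (2,0,0) (2,0,1) (2,0,2) (2,1,1) (2,1,2)
PSO (12): (1,0,0) (1,0,1) (1,0,2) (1,1,0) (1,1,1) (1,1,2) (2,0,0) (2,0,1) (2,0,2) (2,1,0) (2,1,1) (2,1,2)
target (2,1,0) ∈ {PSO}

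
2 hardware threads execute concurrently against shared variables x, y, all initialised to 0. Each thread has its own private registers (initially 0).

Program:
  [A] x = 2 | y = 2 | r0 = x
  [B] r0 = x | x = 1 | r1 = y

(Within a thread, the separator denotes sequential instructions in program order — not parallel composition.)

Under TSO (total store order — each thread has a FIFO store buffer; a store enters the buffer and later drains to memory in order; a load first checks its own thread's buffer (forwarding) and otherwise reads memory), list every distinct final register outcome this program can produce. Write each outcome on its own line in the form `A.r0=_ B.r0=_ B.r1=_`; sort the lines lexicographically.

A.r0=1 B.r0=0 B.r1=0
A.r0=1 B.r0=0 B.r1=2
A.r0=1 B.r0=2 B.r1=0
A.r0=1 B.r0=2 B.r1=2
A.r0=2 B.r0=0 B.r1=0
A.r0=2 B.r0=0 B.r1=2
A.r0=2 B.r0=2 B.r1=0
A.r0=2 B.r0=2 B.r1=2

outcome vector order: (A.r0,B.r0,B.r1)
|TSO outcomes| = 8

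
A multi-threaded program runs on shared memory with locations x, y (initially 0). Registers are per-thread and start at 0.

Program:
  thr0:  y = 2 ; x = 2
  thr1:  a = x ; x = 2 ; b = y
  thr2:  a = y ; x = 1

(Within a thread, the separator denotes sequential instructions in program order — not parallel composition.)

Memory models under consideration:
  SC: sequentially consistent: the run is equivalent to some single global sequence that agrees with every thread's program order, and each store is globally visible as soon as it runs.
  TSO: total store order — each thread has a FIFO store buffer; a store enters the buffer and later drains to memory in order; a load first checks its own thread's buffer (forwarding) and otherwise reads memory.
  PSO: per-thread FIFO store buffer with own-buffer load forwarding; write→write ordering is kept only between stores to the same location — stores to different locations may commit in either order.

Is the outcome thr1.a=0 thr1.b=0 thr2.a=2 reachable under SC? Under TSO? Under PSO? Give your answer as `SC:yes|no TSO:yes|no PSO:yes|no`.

SC:yes TSO:yes PSO:yes

outcome vector order: (thr1.a,thr1.b,thr2.a)
SC (9): <0 0 0>, <0 0 2>, <0 2 0>, <0 2 2>, <1 0 0>, <1 2 0>, <1 2 2>, <2 2 0>, <2 2 2>
TSO (9): <0 0 0>, <0 0 2>, <0 2 0>, <0 2 2>, <1 0 0>, <1 2 0>, <1 2 2>, <2 2 0>, <2 2 2>
PSO (11): <0 0 0>, <0 0 2>, <0 2 0>, <0 2 2>, <1 0 0>, <1 2 0>, <1 2 2>, <2 0 0>, <2 0 2>, <2 2 0>, <2 2 2>
target <0 0 2> ∈ {SC,TSO,PSO}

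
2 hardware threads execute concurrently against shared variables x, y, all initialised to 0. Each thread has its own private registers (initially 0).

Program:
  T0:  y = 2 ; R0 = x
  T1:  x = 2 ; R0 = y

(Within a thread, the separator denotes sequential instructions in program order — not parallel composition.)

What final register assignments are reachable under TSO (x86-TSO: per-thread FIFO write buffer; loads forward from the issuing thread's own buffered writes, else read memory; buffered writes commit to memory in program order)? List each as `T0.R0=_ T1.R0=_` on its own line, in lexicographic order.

outcome vector order: (T0.R0,T1.R0)
|TSO outcomes| = 4

T0.R0=0 T1.R0=0
T0.R0=0 T1.R0=2
T0.R0=2 T1.R0=0
T0.R0=2 T1.R0=2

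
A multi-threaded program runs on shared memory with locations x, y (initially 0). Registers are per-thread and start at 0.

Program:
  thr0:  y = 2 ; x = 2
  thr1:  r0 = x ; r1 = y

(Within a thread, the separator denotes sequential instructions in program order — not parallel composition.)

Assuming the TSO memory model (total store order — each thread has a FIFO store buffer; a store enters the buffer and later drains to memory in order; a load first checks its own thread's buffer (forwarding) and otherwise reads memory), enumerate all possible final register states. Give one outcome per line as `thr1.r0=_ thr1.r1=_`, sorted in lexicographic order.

thr1.r0=0 thr1.r1=0
thr1.r0=0 thr1.r1=2
thr1.r0=2 thr1.r1=2

outcome vector order: (thr1.r0,thr1.r1)
|TSO outcomes| = 3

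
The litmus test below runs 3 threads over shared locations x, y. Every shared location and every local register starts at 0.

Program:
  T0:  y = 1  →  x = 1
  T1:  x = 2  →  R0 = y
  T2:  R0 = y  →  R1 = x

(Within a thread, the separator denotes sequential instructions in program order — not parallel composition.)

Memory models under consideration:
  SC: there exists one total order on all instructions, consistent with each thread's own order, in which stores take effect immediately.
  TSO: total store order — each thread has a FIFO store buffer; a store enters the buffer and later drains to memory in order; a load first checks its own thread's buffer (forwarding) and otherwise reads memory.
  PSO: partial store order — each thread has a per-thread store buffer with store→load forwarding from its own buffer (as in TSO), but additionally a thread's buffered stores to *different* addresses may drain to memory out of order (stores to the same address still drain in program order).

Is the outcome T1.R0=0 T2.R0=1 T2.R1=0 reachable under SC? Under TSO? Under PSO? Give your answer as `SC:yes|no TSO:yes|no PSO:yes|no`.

outcome vector order: (T1.R0,T2.R0,T2.R1)
SC: 11 outcomes — {0/0/0 0/0/1 0/0/2 0/1/1 0/1/2 1/0/0 1/0/1 1/0/2 1/1/0 1/1/1 1/1/2}
TSO: 12 outcomes — {0/0/0 0/0/1 0/0/2 0/1/0 0/1/1 0/1/2 1/0/0 1/0/1 1/0/2 1/1/0 1/1/1 1/1/2}
PSO: 12 outcomes — {0/0/0 0/0/1 0/0/2 0/1/0 0/1/1 0/1/2 1/0/0 1/0/1 1/0/2 1/1/0 1/1/1 1/1/2}
target 0/1/0 ∈ {TSO,PSO}

SC:no TSO:yes PSO:yes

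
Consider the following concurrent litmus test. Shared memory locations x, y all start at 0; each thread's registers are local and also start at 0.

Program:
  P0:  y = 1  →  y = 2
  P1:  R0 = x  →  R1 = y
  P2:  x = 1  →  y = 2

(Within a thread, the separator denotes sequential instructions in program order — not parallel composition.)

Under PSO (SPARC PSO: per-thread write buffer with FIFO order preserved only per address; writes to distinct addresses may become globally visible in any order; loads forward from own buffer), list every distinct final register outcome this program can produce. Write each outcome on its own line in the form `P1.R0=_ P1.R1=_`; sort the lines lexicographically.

outcome vector order: (P1.R0,P1.R1)
|PSO outcomes| = 6

P1.R0=0 P1.R1=0
P1.R0=0 P1.R1=1
P1.R0=0 P1.R1=2
P1.R0=1 P1.R1=0
P1.R0=1 P1.R1=1
P1.R0=1 P1.R1=2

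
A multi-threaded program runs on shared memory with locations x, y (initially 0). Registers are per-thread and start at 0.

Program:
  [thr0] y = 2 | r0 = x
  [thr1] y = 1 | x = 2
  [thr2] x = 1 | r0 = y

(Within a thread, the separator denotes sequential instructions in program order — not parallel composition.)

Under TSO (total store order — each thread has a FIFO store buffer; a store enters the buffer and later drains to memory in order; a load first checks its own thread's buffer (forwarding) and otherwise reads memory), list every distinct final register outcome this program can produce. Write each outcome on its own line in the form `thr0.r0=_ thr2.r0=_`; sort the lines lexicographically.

thr0.r0=0 thr2.r0=0
thr0.r0=0 thr2.r0=1
thr0.r0=0 thr2.r0=2
thr0.r0=1 thr2.r0=0
thr0.r0=1 thr2.r0=1
thr0.r0=1 thr2.r0=2
thr0.r0=2 thr2.r0=0
thr0.r0=2 thr2.r0=1
thr0.r0=2 thr2.r0=2

outcome vector order: (thr0.r0,thr2.r0)
|TSO outcomes| = 9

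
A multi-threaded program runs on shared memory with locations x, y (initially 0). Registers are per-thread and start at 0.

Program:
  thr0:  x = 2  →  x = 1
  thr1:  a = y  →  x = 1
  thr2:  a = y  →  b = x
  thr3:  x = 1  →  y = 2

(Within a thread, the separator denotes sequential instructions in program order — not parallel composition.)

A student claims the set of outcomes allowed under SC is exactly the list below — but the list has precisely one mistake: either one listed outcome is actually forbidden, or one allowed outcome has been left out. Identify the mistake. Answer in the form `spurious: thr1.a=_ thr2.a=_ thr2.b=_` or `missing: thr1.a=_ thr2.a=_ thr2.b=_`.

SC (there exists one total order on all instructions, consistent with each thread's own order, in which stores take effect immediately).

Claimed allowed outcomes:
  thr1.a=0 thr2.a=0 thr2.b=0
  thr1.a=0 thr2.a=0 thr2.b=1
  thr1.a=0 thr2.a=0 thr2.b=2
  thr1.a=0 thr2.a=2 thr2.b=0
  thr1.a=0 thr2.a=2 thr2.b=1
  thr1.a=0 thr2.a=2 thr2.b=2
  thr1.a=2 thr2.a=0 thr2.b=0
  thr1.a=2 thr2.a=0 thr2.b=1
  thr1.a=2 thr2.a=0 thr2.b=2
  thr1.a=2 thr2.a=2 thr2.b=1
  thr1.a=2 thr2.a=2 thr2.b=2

spurious: thr1.a=0 thr2.a=2 thr2.b=0

outcome vector order: (thr1.a,thr2.a,thr2.b)
[SC] allowed = {000; 001; 002; 021; 022; 200; 201; 202; 221; 222}
claimed∖SC = {020}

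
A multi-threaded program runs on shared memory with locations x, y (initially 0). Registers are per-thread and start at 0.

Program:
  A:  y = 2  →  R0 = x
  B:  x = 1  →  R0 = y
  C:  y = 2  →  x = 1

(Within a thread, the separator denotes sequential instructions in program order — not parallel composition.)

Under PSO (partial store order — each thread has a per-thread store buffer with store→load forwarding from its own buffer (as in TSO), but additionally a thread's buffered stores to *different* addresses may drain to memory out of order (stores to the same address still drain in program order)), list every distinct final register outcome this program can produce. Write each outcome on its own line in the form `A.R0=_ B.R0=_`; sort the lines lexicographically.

outcome vector order: (A.R0,B.R0)
|PSO outcomes| = 4

A.R0=0 B.R0=0
A.R0=0 B.R0=2
A.R0=1 B.R0=0
A.R0=1 B.R0=2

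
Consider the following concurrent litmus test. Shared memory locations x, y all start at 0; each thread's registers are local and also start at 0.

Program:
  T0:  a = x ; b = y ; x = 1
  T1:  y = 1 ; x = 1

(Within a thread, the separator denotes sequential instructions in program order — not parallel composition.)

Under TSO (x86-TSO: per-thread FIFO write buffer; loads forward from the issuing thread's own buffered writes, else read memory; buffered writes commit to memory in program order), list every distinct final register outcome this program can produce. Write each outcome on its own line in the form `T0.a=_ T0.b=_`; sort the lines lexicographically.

T0.a=0 T0.b=0
T0.a=0 T0.b=1
T0.a=1 T0.b=1

outcome vector order: (T0.a,T0.b)
|TSO outcomes| = 3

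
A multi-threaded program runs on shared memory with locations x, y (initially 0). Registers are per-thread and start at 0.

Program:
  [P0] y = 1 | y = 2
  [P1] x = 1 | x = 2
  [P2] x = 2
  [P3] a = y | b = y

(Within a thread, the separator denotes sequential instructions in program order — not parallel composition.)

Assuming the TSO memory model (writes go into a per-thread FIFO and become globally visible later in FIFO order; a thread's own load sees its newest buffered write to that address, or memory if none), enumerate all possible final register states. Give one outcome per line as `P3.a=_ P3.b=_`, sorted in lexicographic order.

P3.a=0 P3.b=0
P3.a=0 P3.b=1
P3.a=0 P3.b=2
P3.a=1 P3.b=1
P3.a=1 P3.b=2
P3.a=2 P3.b=2

outcome vector order: (P3.a,P3.b)
|TSO outcomes| = 6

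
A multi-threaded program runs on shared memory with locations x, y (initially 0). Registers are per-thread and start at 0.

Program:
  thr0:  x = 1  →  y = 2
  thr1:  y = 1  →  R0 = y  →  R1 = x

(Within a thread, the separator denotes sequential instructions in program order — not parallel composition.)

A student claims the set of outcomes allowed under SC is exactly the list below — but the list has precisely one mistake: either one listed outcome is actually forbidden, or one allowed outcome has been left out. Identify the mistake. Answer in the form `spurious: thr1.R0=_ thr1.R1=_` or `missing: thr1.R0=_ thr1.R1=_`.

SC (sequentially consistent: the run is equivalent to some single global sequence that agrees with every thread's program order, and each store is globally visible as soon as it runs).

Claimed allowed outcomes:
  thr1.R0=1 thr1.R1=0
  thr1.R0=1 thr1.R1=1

missing: thr1.R0=2 thr1.R1=1

outcome vector order: (thr1.R0,thr1.R1)
SC: 3 outcomes — {<1 0>, <1 1>, <2 1>}
SC∖claimed = {<2 1>}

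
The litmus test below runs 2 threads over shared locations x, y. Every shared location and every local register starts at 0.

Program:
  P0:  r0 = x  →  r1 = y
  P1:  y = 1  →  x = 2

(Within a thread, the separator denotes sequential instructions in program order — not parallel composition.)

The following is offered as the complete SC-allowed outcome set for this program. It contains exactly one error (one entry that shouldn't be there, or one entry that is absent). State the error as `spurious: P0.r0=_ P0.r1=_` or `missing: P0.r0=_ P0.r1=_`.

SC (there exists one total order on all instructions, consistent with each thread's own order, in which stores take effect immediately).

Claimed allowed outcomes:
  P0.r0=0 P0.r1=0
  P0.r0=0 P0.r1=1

missing: P0.r0=2 P0.r1=1

outcome vector order: (P0.r0,P0.r1)
SC (3): 0/0 0/1 2/1
SC∖claimed = {2/1}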